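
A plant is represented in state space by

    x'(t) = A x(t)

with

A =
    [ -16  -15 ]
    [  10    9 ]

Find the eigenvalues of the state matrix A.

det(sI - A) = s^2 - (tr A)s + det A, with tr A = (-16) + 9 = -7 and det A = (-16)·9 - (-15)·10 = -144 - (-150) = 6.
So p(s) = det(sI - A) = s^2 + 7s + 6.
Factor s^2 + 7s + 6: two numbers with sum -7 and product 6 are -1 and -6, so s^2 + 7s + 6 = (s + 1)(s + 6).
Hence p(s) = (s + 1) (s + 6), with roots -6, -1.
All eigenvalues have negative real part, so the system is asymptotically stable.

-6, -1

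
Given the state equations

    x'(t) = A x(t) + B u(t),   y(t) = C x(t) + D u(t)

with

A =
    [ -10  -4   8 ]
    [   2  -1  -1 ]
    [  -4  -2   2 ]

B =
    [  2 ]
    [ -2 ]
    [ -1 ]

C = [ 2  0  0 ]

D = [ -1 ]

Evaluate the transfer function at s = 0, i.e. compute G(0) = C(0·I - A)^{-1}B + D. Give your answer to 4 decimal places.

G(0) = C(-A)^{-1}B + D = -C A^{-1} B + D.
det A = -24, so A^{-1} = (1/-24)·adj(A) = [[1/6, 1/3, -1/2], [0, -1/2, -1/4], [1/3, 1/6, -3/4]]
A^{-1} B = [1/6, 5/4, 13/12]^T
C A^{-1} B = 1/3
G(0) = D - C A^{-1} B = -1 - (1/3) = -4/3 ≈ -1.3333

-1.3333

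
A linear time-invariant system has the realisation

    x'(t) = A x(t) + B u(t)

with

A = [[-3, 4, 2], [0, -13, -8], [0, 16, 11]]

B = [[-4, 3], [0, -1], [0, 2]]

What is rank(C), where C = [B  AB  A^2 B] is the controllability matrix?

2

AB = [[12, -9], [0, -3], [0, 6]]
A^2B = [[-36, 27], [0, -9], [0, 18]]
Controllability matrix C = [B  AB  A^2B] = [[-4, 3, 12, -9, -36, 27], [0, -1, 0, -3, 0, -9], [0, 2, 0, 6, 0, 18]]
The rows r1, r2, r3 of C are linearly dependent: 2·r2 + r3 = 0 (check each entry), so rank(C) ≤ 2.
The 2×2 minor from rows 1, 2, columns 1, 2 is (-4)·(-1) - 3·0 = 4 - 0 = 4 ≠ 0, so rank(C) = 2.
rank(C) = 2 < n = 3, so the pair (A, B) is not completely controllable.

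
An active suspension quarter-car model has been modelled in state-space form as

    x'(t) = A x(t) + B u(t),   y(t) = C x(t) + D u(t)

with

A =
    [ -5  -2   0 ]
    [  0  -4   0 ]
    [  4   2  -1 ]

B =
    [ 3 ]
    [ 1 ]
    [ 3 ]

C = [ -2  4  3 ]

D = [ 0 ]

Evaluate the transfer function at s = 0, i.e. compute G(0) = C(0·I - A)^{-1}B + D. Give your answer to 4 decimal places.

16.5000

G(0) = C(-A)^{-1}B + D = -C A^{-1} B + D.
det A = -20, so A^{-1} = (1/-20)·adj(A) = [[-1/5, 1/10, 0], [0, -1/4, 0], [-4/5, -1/10, -1]]
A^{-1} B = [-1/2, -1/4, -11/2]^T
C A^{-1} B = -33/2
G(0) = D - C A^{-1} B = 0 - (-33/2) = 33/2 ≈ 16.5000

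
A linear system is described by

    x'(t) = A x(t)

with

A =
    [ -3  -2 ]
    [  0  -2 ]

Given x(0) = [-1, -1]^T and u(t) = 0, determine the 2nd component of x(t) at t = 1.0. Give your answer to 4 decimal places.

-0.1353

det(sI - A) = s^2 - (tr A)s + det A, with tr A = (-3) + (-2) = -5 and det A = (-3)·(-2) - (-2)·0 = 6 - 0 = 6.
So p(s) = det(sI - A) = s^2 + 5s + 6.
Factor s^2 + 5s + 6: two numbers with sum -5 and product 6 are -2 and -3, so s^2 + 5s + 6 = (s + 2)(s + 3).
Hence p(s) = (s + 2) (s + 3), with roots -3, -2.
The eigenvalues -3, -2 are distinct and real, so A is diagonalisable and x(t) = e^{At} x(0) = V diag(e^{λ_i t}) V^{-1} x(0), where the columns of V are the eigenvectors.
λ = -3: A - (-3)I = [[0, -2], [0, 1]]. Row 1 gives 0·v1 + (-2)·v2 = 0, so take v_1 = [1, 0]^T.
λ = -2: A - (-2)I = [[-1, -2], [0, 0]]. Row 1 gives (-1)·v1 + (-2)·v2 = 0, so take v_2 = [-2, 1]^T.
V = [v_1 v_2] = [[1, -2], [0, 1]] has det V = 1, so V^{-1} = adj(V)/det V = [[1, 2], [0, 1]].
Modal coordinates z(0) = V^{-1} x(0): 1·(-1) + 2·(-1) = -3; 0·(-1) + 1·(-1) = -1; so z(0) = [-3, -1]^T.
x_2(t) = Σ_i (v_i)_2 · z_i(0) · e^{λ_i t} (row 2 of V times the modal terms).
x_2(1.0) = 0·(-3)·e^{-3·1.0} + 1·(-1)·e^{-2·1.0} = 0·0.049787 + (-1)·0.135335 = -0.1353.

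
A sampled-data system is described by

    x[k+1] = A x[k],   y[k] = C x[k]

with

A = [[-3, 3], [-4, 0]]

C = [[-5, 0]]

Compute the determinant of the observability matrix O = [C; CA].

75

CA = [[15, -15]]
Observability matrix O = [C; CA] = [[-5, 0], [15, -15]]
det(O) = (-5)·(-15) - 0·15 = 75 - 0 = 75
Since det(O) ≠ 0, rank(O) = 2 and the system is completely observable.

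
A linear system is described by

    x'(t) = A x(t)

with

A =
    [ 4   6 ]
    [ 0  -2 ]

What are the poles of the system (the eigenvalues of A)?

det(sI - A) = s^2 - (tr A)s + det A, with tr A = 4 + (-2) = 2 and det A = 4·(-2) - 6·0 = -8 - 0 = -8.
So p(s) = det(sI - A) = s^2 - 2s - 8.
Factor s^2 - 2s - 8: two numbers with sum 2 and product -8 are 4 and -2, so s^2 - 2s - 8 = (s - 4)(s + 2).
Hence p(s) = (s - 4) (s + 2), with roots -2, 4.
At least one eigenvalue has non-negative real part, so the system is not asymptotically stable.

-2, 4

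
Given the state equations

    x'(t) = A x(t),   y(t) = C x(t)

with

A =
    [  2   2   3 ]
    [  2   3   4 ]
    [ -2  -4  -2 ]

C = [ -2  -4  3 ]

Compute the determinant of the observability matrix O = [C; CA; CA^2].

-4416

CA = [[-18, -28, -28]]
CA^2 = [[-36, -8, -110]]
Observability matrix O = [C; CA; CA^2] = [[-2, -4, 3], [-18, -28, -28], [-36, -8, -110]]
Expanding along the first row, det(O) = (-2)·((-28)·(-110) - (-28)·(-8)) - (-4)·((-18)·(-110) - (-28)·(-36)) + 3·((-18)·(-8) - (-28)·(-36)) = (-2)·2856 - (-4)·972 + 3·(-864) = -4416
Since det(O) ≠ 0, rank(O) = 3 and the system is completely observable.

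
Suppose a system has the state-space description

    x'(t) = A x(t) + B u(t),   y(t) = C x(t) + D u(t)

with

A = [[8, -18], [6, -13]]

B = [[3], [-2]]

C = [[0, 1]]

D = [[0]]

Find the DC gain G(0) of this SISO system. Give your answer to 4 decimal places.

G(0) = C(-A)^{-1}B + D = -C A^{-1} B + D.
det A = 4, so A^{-1} = (1/4)·adj(A) = [[-13/4, 9/2], [-3/2, 2]]
A^{-1} B = [-75/4, -17/2]^T
C A^{-1} B = -17/2
G(0) = D - C A^{-1} B = 0 - (-17/2) = 17/2 ≈ 8.5000

8.5000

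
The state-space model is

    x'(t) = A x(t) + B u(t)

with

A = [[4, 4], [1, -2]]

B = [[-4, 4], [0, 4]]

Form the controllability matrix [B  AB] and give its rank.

2

AB = [[-16, 32], [-4, -4]]
Controllability matrix C = [B  AB] = [[-4, 4, -16, 32], [0, 4, -4, -4]]
Take the 2×2 submatrix of C formed by columns 1, 2: [[-4, 4], [0, 4]]. Its determinant is (-4)·4 - 4·0 = -16 - 0 = -16 ≠ 0.
So rank(C) ≥ 2; since C has 2 rows, rank(C) = 2.
rank(C) = 2 = n, so the pair (A, B) is completely controllable.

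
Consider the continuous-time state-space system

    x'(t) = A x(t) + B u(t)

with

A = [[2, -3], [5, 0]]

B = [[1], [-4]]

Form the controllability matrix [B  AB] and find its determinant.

61

AB = [[14], [5]]
Controllability matrix C = [B  AB] = [[1, 14], [-4, 5]]
det(C) = 1·5 - 14·(-4) = 5 - (-56) = 61
Since det(C) ≠ 0, rank(C) = 2 and the system is completely controllable.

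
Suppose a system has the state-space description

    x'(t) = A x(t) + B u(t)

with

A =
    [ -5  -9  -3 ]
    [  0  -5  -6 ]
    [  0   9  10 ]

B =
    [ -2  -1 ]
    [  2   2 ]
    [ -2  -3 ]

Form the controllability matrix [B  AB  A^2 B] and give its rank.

2

AB = [[-2, -4], [2, 8], [-2, -12]]
A^2B = [[-2, -16], [2, 32], [-2, -48]]
Controllability matrix C = [B  AB  A^2B] = [[-2, -1, -2, -4, -2, -16], [2, 2, 2, 8, 2, 32], [-2, -3, -2, -12, -2, -48]]
The rows r1, r2, r3 of C are linearly dependent: r1 + 2·r2 + r3 = 0 (check each entry), so rank(C) ≤ 2.
The 2×2 minor from rows 1, 2, columns 1, 2 is (-2)·2 - (-1)·2 = -4 - (-2) = -2 ≠ 0, so rank(C) = 2.
rank(C) = 2 < n = 3, so the pair (A, B) is not completely controllable.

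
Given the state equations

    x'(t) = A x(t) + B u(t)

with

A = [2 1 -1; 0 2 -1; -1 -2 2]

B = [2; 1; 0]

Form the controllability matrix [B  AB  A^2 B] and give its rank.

AB = [[5], [2], [-4]]
A^2B = [[16], [8], [-17]]
Controllability matrix C = [B  AB  A^2B] = [[2, 5, 16], [1, 2, 8], [0, -4, -17]]
det(C) = 2·(2·(-17) - 8·(-4)) - 5·(1·(-17) - 8·0) + 16·(1·(-4) - 2·0) = 2·(-2) - 5·(-17) + 16·(-4) = 17 ≠ 0, so rank(C) = 3.
rank(C) = 3 = n, so the pair (A, B) is completely controllable.

3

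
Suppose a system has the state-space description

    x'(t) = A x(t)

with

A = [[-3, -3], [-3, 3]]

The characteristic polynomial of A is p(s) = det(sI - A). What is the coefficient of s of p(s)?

0

For a 2×2 matrix, det(sI - A) = s^2 - (tr A)s + det A.
tr A = 0, det A = -18.
So p(s) = s^2 - 18.
The coefficient of s is 0.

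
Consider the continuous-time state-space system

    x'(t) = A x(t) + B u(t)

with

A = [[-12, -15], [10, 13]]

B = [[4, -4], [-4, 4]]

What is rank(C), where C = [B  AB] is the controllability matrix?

1

AB = [[12, -12], [-12, 12]]
Controllability matrix C = [B  AB] = [[4, -4, 12, -12], [-4, 4, -12, 12]]
Every column of C is a scalar multiple of column 1 = [4, -4] (multipliers 1, -1, 3, -3), so the columns span a one-dimensional space.
C ≠ 0, hence rank(C) = 1.
rank(C) = 1 < n = 2, so the pair (A, B) is not completely controllable.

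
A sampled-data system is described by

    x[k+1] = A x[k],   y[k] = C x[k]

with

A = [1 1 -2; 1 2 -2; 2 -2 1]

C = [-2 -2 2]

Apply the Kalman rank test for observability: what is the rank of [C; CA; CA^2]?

3

CA = [[0, -10, 10]]
CA^2 = [[10, -40, 30]]
Observability matrix O = [C; CA; CA^2] = [[-2, -2, 2], [0, -10, 10], [10, -40, 30]]
det(O) = (-2)·((-10)·30 - 10·(-40)) - (-2)·(0·30 - 10·10) + 2·(0·(-40) - (-10)·10) = (-2)·100 - (-2)·(-100) + 2·100 = -200 ≠ 0, so rank(O) = 3.
rank(O) = 3 = n, so the pair (A, C) is completely observable.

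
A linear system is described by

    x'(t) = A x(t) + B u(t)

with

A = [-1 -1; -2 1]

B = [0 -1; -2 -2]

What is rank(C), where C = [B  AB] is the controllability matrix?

2

AB = [[2, 3], [-2, 0]]
Controllability matrix C = [B  AB] = [[0, -1, 2, 3], [-2, -2, -2, 0]]
Take the 2×2 submatrix of C formed by columns 1, 2: [[0, -1], [-2, -2]]. Its determinant is 0·(-2) - (-1)·(-2) = 0 - 2 = -2 ≠ 0.
So rank(C) ≥ 2; since C has 2 rows, rank(C) = 2.
rank(C) = 2 = n, so the pair (A, B) is completely controllable.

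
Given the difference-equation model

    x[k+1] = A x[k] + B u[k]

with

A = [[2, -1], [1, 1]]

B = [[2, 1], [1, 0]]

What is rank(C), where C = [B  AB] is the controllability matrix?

AB = [[3, 2], [3, 1]]
Controllability matrix C = [B  AB] = [[2, 1, 3, 2], [1, 0, 3, 1]]
Take the 2×2 submatrix of C formed by columns 1, 2: [[2, 1], [1, 0]]. Its determinant is 2·0 - 1·1 = 0 - 1 = -1 ≠ 0.
So rank(C) ≥ 2; since C has 2 rows, rank(C) = 2.
rank(C) = 2 = n, so the pair (A, B) is completely controllable.

2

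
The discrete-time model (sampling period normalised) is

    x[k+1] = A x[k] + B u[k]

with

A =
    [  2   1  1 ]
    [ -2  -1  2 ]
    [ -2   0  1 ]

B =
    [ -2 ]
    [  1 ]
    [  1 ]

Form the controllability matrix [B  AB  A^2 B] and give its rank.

AB = [[-2], [5], [5]]
A^2B = [[6], [9], [9]]
Controllability matrix C = [B  AB  A^2B] = [[-2, -2, 6], [1, 5, 9], [1, 5, 9]]
The rows r1, r2, r3 of C are linearly dependent: -r2 + r3 = 0 (check each entry), so rank(C) ≤ 2.
The 2×2 minor from rows 1, 2, columns 1, 2 is (-2)·5 - (-2)·1 = -10 - (-2) = -8 ≠ 0, so rank(C) = 2.
rank(C) = 2 < n = 3, so the pair (A, B) is not completely controllable.

2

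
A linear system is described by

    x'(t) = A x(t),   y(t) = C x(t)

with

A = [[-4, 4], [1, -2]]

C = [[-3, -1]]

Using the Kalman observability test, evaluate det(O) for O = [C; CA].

41

CA = [[11, -10]]
Observability matrix O = [C; CA] = [[-3, -1], [11, -10]]
det(O) = (-3)·(-10) - (-1)·11 = 30 - (-11) = 41
Since det(O) ≠ 0, rank(O) = 2 and the system is completely observable.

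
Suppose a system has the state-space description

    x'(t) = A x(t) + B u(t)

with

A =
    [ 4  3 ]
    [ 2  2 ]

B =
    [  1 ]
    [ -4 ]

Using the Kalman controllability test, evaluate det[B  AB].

AB = [[-8], [-6]]
Controllability matrix C = [B  AB] = [[1, -8], [-4, -6]]
det(C) = 1·(-6) - (-8)·(-4) = -6 - 32 = -38
Since det(C) ≠ 0, rank(C) = 2 and the system is completely controllable.

-38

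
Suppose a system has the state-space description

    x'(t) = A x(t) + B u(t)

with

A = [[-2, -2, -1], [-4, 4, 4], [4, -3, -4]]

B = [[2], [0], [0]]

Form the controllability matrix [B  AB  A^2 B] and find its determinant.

AB = [[-4], [-8], [8]]
A^2B = [[16], [16], [-24]]
Controllability matrix C = [B  AB  A^2B] = [[2, -4, 16], [0, -8, 16], [0, 8, -24]]
Expanding along the first row, det(C) = 2·((-8)·(-24) - 16·8) - (-4)·(0·(-24) - 16·0) + 16·(0·8 - (-8)·0) = 2·64 - (-4)·0 + 16·0 = 128
Since det(C) ≠ 0, rank(C) = 3 and the system is completely controllable.

128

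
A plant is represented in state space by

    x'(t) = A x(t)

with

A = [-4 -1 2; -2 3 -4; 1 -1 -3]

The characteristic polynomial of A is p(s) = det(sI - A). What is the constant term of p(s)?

-60

Expand det(sI - A) for the 3×3 matrix.
p(s) = s^3 + 4s^2 - 17s - 60.
(Check: constant term = det(-A) = (-1)^3 det A = -60; coefficient of s^2 = -tr A = 4.)
The constant term is -60.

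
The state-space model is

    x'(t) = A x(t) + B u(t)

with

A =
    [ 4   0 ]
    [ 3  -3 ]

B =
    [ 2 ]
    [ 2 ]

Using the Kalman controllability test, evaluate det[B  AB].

AB = [[8], [0]]
Controllability matrix C = [B  AB] = [[2, 8], [2, 0]]
det(C) = 2·0 - 8·2 = 0 - 16 = -16
Since det(C) ≠ 0, rank(C) = 2 and the system is completely controllable.

-16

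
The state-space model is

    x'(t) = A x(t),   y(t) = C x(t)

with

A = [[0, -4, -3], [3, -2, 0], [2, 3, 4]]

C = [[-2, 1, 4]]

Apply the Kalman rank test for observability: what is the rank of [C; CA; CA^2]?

CA = [[11, 18, 22]]
CA^2 = [[98, -14, 55]]
Observability matrix O = [C; CA; CA^2] = [[-2, 1, 4], [11, 18, 22], [98, -14, 55]]
det(O) = (-2)·(18·55 - 22·(-14)) - 1·(11·55 - 22·98) + 4·(11·(-14) - 18·98) = (-2)·1298 - 1·(-1551) + 4·(-1918) = -8717 ≠ 0, so rank(O) = 3.
rank(O) = 3 = n, so the pair (A, C) is completely observable.

3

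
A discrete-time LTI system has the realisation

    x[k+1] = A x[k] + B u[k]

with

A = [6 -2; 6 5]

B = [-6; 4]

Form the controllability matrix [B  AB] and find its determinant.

AB = [[-44], [-16]]
Controllability matrix C = [B  AB] = [[-6, -44], [4, -16]]
det(C) = (-6)·(-16) - (-44)·4 = 96 - (-176) = 272
Since det(C) ≠ 0, rank(C) = 2 and the system is completely controllable.

272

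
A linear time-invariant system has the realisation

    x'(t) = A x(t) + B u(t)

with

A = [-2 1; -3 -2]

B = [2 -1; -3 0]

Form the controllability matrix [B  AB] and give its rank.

AB = [[-7, 2], [0, 3]]
Controllability matrix C = [B  AB] = [[2, -1, -7, 2], [-3, 0, 0, 3]]
Take the 2×2 submatrix of C formed by columns 1, 2: [[2, -1], [-3, 0]]. Its determinant is 2·0 - (-1)·(-3) = 0 - 3 = -3 ≠ 0.
So rank(C) ≥ 2; since C has 2 rows, rank(C) = 2.
rank(C) = 2 = n, so the pair (A, B) is completely controllable.

2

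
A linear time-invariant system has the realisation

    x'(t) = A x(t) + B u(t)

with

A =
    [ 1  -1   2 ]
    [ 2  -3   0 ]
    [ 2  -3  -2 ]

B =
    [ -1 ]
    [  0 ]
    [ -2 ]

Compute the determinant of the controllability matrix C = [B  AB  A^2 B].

-68

AB = [[-5], [-2], [2]]
A^2B = [[1], [-4], [-8]]
Controllability matrix C = [B  AB  A^2B] = [[-1, -5, 1], [0, -2, -4], [-2, 2, -8]]
Expanding along the first row, det(C) = (-1)·((-2)·(-8) - (-4)·2) - (-5)·(0·(-8) - (-4)·(-2)) + 1·(0·2 - (-2)·(-2)) = (-1)·24 - (-5)·(-8) + 1·(-4) = -68
Since det(C) ≠ 0, rank(C) = 3 and the system is completely controllable.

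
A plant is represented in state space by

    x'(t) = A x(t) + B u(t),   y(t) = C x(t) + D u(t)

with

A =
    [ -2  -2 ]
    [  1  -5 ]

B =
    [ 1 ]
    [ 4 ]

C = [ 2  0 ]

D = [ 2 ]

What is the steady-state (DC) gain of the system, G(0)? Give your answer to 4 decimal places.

G(0) = C(-A)^{-1}B + D = -C A^{-1} B + D.
det A = 12, so A^{-1} = (1/12)·adj(A) = [[-5/12, 1/6], [-1/12, -1/6]]
A^{-1} B = [1/4, -3/4]^T
C A^{-1} B = 1/2
G(0) = D - C A^{-1} B = 2 - (1/2) = 3/2 ≈ 1.5000

1.5000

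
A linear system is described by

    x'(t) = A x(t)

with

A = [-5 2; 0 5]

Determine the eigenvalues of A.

det(sI - A) = s^2 - (tr A)s + det A, with tr A = (-5) + 5 = 0 and det A = (-5)·5 - 2·0 = -25 - 0 = -25.
So p(s) = det(sI - A) = s^2 - 25.
Factor s^2 - 25: two numbers with sum 0 and product -25 are 5 and -5, so s^2 - 25 = (s - 5)(s + 5).
Hence p(s) = (s - 5) (s + 5), with roots -5, 5.
At least one eigenvalue has non-negative real part, so the system is not asymptotically stable.

-5, 5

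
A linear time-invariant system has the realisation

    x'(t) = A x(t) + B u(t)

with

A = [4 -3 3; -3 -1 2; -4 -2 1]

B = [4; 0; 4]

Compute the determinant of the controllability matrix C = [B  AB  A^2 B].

-13376

AB = [[28], [-4], [-12]]
A^2B = [[88], [-104], [-116]]
Controllability matrix C = [B  AB  A^2B] = [[4, 28, 88], [0, -4, -104], [4, -12, -116]]
Expanding along the first row, det(C) = 4·((-4)·(-116) - (-104)·(-12)) - 28·(0·(-116) - (-104)·4) + 88·(0·(-12) - (-4)·4) = 4·(-784) - 28·416 + 88·16 = -13376
Since det(C) ≠ 0, rank(C) = 3 and the system is completely controllable.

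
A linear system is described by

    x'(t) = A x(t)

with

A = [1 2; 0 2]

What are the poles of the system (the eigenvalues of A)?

det(sI - A) = s^2 - (tr A)s + det A, with tr A = 1 + 2 = 3 and det A = 1·2 - 2·0 = 2 - 0 = 2.
So p(s) = det(sI - A) = s^2 - 3s + 2.
Factor s^2 - 3s + 2: two numbers with sum 3 and product 2 are 2 and 1, so s^2 - 3s + 2 = (s - 2)(s - 1).
Hence p(s) = (s - 2) (s - 1), with roots 1, 2.
At least one eigenvalue has non-negative real part, so the system is not asymptotically stable.

1, 2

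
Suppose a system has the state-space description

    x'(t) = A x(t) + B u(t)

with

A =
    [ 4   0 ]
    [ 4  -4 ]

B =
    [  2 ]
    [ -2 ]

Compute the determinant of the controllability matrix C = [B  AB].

AB = [[8], [16]]
Controllability matrix C = [B  AB] = [[2, 8], [-2, 16]]
det(C) = 2·16 - 8·(-2) = 32 - (-16) = 48
Since det(C) ≠ 0, rank(C) = 2 and the system is completely controllable.

48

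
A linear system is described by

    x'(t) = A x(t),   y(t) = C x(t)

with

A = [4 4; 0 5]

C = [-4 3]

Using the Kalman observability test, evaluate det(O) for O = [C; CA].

52

CA = [[-16, -1]]
Observability matrix O = [C; CA] = [[-4, 3], [-16, -1]]
det(O) = (-4)·(-1) - 3·(-16) = 4 - (-48) = 52
Since det(O) ≠ 0, rank(O) = 2 and the system is completely observable.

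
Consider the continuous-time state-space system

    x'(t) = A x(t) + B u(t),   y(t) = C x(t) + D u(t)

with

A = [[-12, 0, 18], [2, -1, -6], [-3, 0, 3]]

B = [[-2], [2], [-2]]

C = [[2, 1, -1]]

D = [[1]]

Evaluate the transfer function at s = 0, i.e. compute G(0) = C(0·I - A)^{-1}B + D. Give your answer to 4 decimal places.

G(0) = C(-A)^{-1}B + D = -C A^{-1} B + D.
det A = -18, so A^{-1} = (1/-18)·adj(A) = [[1/6, 0, -1], [-2/3, -1, 2], [1/6, 0, -2/3]]
A^{-1} B = [5/3, -14/3, 1]^T
C A^{-1} B = -7/3
G(0) = D - C A^{-1} B = 1 - (-7/3) = 10/3 ≈ 3.3333

3.3333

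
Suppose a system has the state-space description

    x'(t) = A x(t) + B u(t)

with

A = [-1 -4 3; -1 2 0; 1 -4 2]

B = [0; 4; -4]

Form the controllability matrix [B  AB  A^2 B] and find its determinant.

AB = [[-28], [8], [-24]]
A^2B = [[-76], [44], [-108]]
Controllability matrix C = [B  AB  A^2B] = [[0, -28, -76], [4, 8, 44], [-4, -24, -108]]
Expanding along the first row, det(C) = 0·(8·(-108) - 44·(-24)) - (-28)·(4·(-108) - 44·(-4)) + (-76)·(4·(-24) - 8·(-4)) = 0·192 - (-28)·(-256) + (-76)·(-64) = -2304
Since det(C) ≠ 0, rank(C) = 3 and the system is completely controllable.

-2304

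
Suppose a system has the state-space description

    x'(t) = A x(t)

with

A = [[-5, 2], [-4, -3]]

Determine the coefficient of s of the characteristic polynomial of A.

For a 2×2 matrix, det(sI - A) = s^2 - (tr A)s + det A.
tr A = -8, det A = 23.
So p(s) = s^2 + 8s + 23.
The coefficient of s is 8.

8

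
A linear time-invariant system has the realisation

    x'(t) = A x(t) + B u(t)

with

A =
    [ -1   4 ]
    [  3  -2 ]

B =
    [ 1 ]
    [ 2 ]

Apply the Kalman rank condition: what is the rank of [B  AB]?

2

AB = [[7], [-1]]
Controllability matrix C = [B  AB] = [[1, 7], [2, -1]]
det(C) = 1·(-1) - 7·2 = -1 - 14 = -15 ≠ 0, so rank(C) = 2.
rank(C) = 2 = n, so the pair (A, B) is completely controllable.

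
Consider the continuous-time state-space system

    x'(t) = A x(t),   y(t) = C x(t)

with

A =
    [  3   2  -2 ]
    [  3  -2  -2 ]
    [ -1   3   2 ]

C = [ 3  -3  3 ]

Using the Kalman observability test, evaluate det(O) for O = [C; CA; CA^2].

-4374

CA = [[-3, 21, 6]]
CA^2 = [[48, -30, -24]]
Observability matrix O = [C; CA; CA^2] = [[3, -3, 3], [-3, 21, 6], [48, -30, -24]]
Expanding along the first row, det(O) = 3·(21·(-24) - 6·(-30)) - (-3)·((-3)·(-24) - 6·48) + 3·((-3)·(-30) - 21·48) = 3·(-324) - (-3)·(-216) + 3·(-918) = -4374
Since det(O) ≠ 0, rank(O) = 3 and the system is completely observable.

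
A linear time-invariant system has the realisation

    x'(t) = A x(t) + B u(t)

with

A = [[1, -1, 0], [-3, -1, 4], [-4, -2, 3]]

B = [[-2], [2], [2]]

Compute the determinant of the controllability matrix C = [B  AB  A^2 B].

AB = [[-4], [12], [10]]
A^2B = [[-16], [40], [22]]
Controllability matrix C = [B  AB  A^2B] = [[-2, -4, -16], [2, 12, 40], [2, 10, 22]]
Expanding along the first row, det(C) = (-2)·(12·22 - 40·10) - (-4)·(2·22 - 40·2) + (-16)·(2·10 - 12·2) = (-2)·(-136) - (-4)·(-36) + (-16)·(-4) = 192
Since det(C) ≠ 0, rank(C) = 3 and the system is completely controllable.

192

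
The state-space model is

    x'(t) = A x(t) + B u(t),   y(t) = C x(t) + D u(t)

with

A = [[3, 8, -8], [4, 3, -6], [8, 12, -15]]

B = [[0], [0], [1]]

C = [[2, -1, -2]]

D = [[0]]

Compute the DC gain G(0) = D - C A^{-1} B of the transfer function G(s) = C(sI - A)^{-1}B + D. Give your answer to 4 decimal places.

0.8000

G(0) = C(-A)^{-1}B + D = -C A^{-1} B + D.
det A = -15, so A^{-1} = (1/-15)·adj(A) = [[-9/5, -8/5, 8/5], [-4/5, -19/15, 14/15], [-8/5, -28/15, 23/15]]
A^{-1} B = [8/5, 14/15, 23/15]^T
C A^{-1} B = -4/5
G(0) = D - C A^{-1} B = 0 - (-4/5) = 4/5 ≈ 0.8000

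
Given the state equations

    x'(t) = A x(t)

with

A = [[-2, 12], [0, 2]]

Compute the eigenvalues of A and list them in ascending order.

-2, 2

det(sI - A) = s^2 - (tr A)s + det A, with tr A = (-2) + 2 = 0 and det A = (-2)·2 - 12·0 = -4 - 0 = -4.
So p(s) = det(sI - A) = s^2 - 4.
Factor s^2 - 4: two numbers with sum 0 and product -4 are 2 and -2, so s^2 - 4 = (s - 2)(s + 2).
Hence p(s) = (s - 2) (s + 2), with roots -2, 2.
At least one eigenvalue has non-negative real part, so the system is not asymptotically stable.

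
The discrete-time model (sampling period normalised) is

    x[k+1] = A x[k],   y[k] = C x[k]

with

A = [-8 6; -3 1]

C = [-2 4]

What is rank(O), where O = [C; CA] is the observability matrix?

CA = [[4, -8]]
Observability matrix O = [C; CA] = [[-2, 4], [4, -8]]
Every row of O is a scalar multiple of row 1 = [-2, 4] (multipliers 1, -2), so the rows span a one-dimensional space.
O ≠ 0, hence rank(O) = 1.
rank(O) = 1 < n = 2, so the pair (A, C) is not completely observable.

1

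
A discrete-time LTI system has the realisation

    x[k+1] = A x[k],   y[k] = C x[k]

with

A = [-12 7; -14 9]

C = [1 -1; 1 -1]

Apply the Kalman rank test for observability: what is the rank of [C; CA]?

CA = [[2, -2], [2, -2]]
Observability matrix O = [C; CA] = [[1, -1], [1, -1], [2, -2], [2, -2]]
Every row of O is a scalar multiple of row 1 = [1, -1] (multipliers 1, 1, 2, 2), so the rows span a one-dimensional space.
O ≠ 0, hence rank(O) = 1.
rank(O) = 1 < n = 2, so the pair (A, C) is not completely observable.

1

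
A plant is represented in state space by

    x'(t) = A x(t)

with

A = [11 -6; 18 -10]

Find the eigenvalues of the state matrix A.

det(sI - A) = s^2 - (tr A)s + det A, with tr A = 11 + (-10) = 1 and det A = 11·(-10) - (-6)·18 = -110 - (-108) = -2.
So p(s) = det(sI - A) = s^2 - s - 2.
Factor s^2 - s - 2: two numbers with sum 1 and product -2 are 2 and -1, so s^2 - s - 2 = (s - 2)(s + 1).
Hence p(s) = (s - 2) (s + 1), with roots -1, 2.
At least one eigenvalue has non-negative real part, so the system is not asymptotically stable.

-1, 2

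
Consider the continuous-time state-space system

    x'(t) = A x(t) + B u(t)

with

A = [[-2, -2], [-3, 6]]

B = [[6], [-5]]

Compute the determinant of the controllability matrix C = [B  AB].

-298

AB = [[-2], [-48]]
Controllability matrix C = [B  AB] = [[6, -2], [-5, -48]]
det(C) = 6·(-48) - (-2)·(-5) = -288 - 10 = -298
Since det(C) ≠ 0, rank(C) = 2 and the system is completely controllable.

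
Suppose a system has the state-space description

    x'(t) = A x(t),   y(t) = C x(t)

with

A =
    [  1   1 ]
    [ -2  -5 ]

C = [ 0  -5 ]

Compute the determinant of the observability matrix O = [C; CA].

CA = [[10, 25]]
Observability matrix O = [C; CA] = [[0, -5], [10, 25]]
det(O) = 0·25 - (-5)·10 = 0 - (-50) = 50
Since det(O) ≠ 0, rank(O) = 2 and the system is completely observable.

50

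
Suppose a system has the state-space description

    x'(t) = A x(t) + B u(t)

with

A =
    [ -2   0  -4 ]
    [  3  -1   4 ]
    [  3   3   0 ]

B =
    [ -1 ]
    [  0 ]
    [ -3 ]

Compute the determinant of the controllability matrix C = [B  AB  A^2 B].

AB = [[14], [-15], [-3]]
A^2B = [[-16], [45], [-3]]
Controllability matrix C = [B  AB  A^2B] = [[-1, 14, -16], [0, -15, 45], [-3, -3, -3]]
Expanding along the first row, det(C) = (-1)·((-15)·(-3) - 45·(-3)) - 14·(0·(-3) - 45·(-3)) + (-16)·(0·(-3) - (-15)·(-3)) = (-1)·180 - 14·135 + (-16)·(-45) = -1350
Since det(C) ≠ 0, rank(C) = 3 and the system is completely controllable.

-1350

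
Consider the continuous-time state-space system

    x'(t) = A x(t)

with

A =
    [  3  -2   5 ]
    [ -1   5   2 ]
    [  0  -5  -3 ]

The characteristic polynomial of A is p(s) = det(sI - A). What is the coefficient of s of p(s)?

-1

Expand det(sI - A) for the 3×3 matrix.
p(s) = s^3 - 5s^2 - s - 16.
(Check: constant term = det(-A) = (-1)^3 det A = -16; coefficient of s^2 = -tr A = -5.)
The coefficient of s is -1.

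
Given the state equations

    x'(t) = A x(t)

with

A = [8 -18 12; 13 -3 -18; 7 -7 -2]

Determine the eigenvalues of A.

-2, 0, 5

det(sI - A) = s^3 - (tr A)s^2 + (M11 + M22 + M33)s - det A, where Mii is the 2×2 principal minor of A obtained by deleting row i and column i.
tr A = 8 + (-3) + (-2) = 3; M11 = (-3)·(-2) - (-18)·(-7) = 6 - 126 = -120; M22 = 8·(-2) - 12·7 = -16 - 84 = -100; M33 = 8·(-3) - (-18)·13 = -24 - (-234) = 210; sum of minors = -10.
det A = 8·((-3)·(-2) - (-18)·(-7)) - (-18)·(13·(-2) - (-18)·7) + 12·(13·(-7) - (-3)·7) = 8·(-120) - (-18)·100 + 12·(-70) = 0.
So p(s) = det(sI - A) = s^3 - 3s^2 - 10s.
The constant term is 0, so p(s) = s(s^2 - 3s - 10).
Factor s^2 - 3s - 10: two numbers with sum 3 and product -10 are 5 and -2, so s^2 - 3s - 10 = (s - 5)(s + 2).
Hence p(s) = s (s - 5) (s + 2), with roots -2, 0, 5.
At least one eigenvalue has non-negative real part, so the system is not asymptotically stable.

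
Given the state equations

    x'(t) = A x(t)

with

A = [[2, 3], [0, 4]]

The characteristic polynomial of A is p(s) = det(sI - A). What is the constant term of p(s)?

8

For a 2×2 matrix, det(sI - A) = s^2 - (tr A)s + det A.
tr A = 6, det A = 8.
So p(s) = s^2 - 6s + 8.
The constant term is 8.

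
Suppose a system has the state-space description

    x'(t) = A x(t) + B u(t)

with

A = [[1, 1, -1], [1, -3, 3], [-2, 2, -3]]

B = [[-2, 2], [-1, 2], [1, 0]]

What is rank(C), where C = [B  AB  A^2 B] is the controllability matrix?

AB = [[-4, 4], [4, -4], [-1, 0]]
A^2B = [[1, 0], [-19, 16], [19, -16]]
Controllability matrix C = [B  AB  A^2B] = [[-2, 2, -4, 4, 1, 0], [-1, 2, 4, -4, -19, 16], [1, 0, -1, 0, 19, -16]]
Take the 3×3 submatrix of C formed by columns 1, 2, 3: [[-2, 2, -4], [-1, 2, 4], [1, 0, -1]]. Its determinant is (-2)·(2·(-1) - 4·0) - 2·((-1)·(-1) - 4·1) + (-4)·((-1)·0 - 2·1) = (-2)·(-2) - 2·(-3) + (-4)·(-2) = 18 ≠ 0.
So rank(C) ≥ 3; since C has 3 rows, rank(C) = 3.
rank(C) = 3 = n, so the pair (A, B) is completely controllable.

3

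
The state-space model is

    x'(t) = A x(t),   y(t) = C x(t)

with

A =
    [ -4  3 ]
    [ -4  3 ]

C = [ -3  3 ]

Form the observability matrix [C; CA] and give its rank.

CA = [[0, 0]]
Observability matrix O = [C; CA] = [[-3, 3], [0, 0]]
Every row of O is a scalar multiple of row 1 = [-3, 3] (multipliers 1, 0), so the rows span a one-dimensional space.
O ≠ 0, hence rank(O) = 1.
rank(O) = 1 < n = 2, so the pair (A, C) is not completely observable.

1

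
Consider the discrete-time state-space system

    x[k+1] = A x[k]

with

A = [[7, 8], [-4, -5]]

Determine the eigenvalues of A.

det(zI - A) = z^2 - (tr A)z + det A, with tr A = 7 + (-5) = 2 and det A = 7·(-5) - 8·(-4) = -35 - (-32) = -3.
So p(z) = det(zI - A) = z^2 - 2z - 3.
Factor z^2 - 2z - 3: two numbers with sum 2 and product -3 are 3 and -1, so z^2 - 2z - 3 = (z - 3)(z + 1).
Hence p(z) = (z - 3) (z + 1), with roots -1, 3.

-1, 3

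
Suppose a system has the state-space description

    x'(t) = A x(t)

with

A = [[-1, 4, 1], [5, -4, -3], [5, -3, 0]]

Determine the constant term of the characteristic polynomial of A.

Expand det(sI - A) for the 3×3 matrix.
p(s) = s^3 + 5s^2 - 30s + 46.
(Check: constant term = det(-A) = (-1)^3 det A = 46; coefficient of s^2 = -tr A = 5.)
The constant term is 46.

46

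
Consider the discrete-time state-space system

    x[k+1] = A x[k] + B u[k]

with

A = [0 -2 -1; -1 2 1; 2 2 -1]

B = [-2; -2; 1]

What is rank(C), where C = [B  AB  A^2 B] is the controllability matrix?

3

AB = [[3], [-1], [-9]]
A^2B = [[11], [-14], [13]]
Controllability matrix C = [B  AB  A^2B] = [[-2, 3, 11], [-2, -1, -14], [1, -9, 13]]
det(C) = (-2)·((-1)·13 - (-14)·(-9)) - 3·((-2)·13 - (-14)·1) + 11·((-2)·(-9) - (-1)·1) = (-2)·(-139) - 3·(-12) + 11·19 = 523 ≠ 0, so rank(C) = 3.
rank(C) = 3 = n, so the pair (A, B) is completely controllable.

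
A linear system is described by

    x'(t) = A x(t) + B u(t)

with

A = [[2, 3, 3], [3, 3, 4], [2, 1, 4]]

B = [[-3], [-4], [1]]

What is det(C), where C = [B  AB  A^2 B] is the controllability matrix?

AB = [[-15], [-17], [-6]]
A^2B = [[-99], [-120], [-71]]
Controllability matrix C = [B  AB  A^2B] = [[-3, -15, -99], [-4, -17, -120], [1, -6, -71]]
Expanding along the first row, det(C) = (-3)·((-17)·(-71) - (-120)·(-6)) - (-15)·((-4)·(-71) - (-120)·1) + (-99)·((-4)·(-6) - (-17)·1) = (-3)·487 - (-15)·404 + (-99)·41 = 540
Since det(C) ≠ 0, rank(C) = 3 and the system is completely controllable.

540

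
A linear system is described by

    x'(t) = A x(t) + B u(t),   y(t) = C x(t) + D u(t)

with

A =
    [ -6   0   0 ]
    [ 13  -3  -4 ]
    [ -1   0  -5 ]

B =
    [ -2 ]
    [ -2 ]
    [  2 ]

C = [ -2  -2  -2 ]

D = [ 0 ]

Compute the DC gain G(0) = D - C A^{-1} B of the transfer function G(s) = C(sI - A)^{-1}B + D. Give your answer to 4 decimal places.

G(0) = C(-A)^{-1}B + D = -C A^{-1} B + D.
det A = -90, so A^{-1} = (1/-90)·adj(A) = [[-1/6, 0, 0], [-23/30, -1/3, 4/15], [1/30, 0, -1/5]]
A^{-1} B = [1/3, 41/15, -7/15]^T
C A^{-1} B = -26/5
G(0) = D - C A^{-1} B = 0 - (-26/5) = 26/5 ≈ 5.2000

5.2000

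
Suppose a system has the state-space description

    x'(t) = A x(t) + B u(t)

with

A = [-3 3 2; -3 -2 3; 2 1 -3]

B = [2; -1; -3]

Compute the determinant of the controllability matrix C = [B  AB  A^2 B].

3956

AB = [[-15], [-13], [12]]
A^2B = [[30], [107], [-79]]
Controllability matrix C = [B  AB  A^2B] = [[2, -15, 30], [-1, -13, 107], [-3, 12, -79]]
Expanding along the first row, det(C) = 2·((-13)·(-79) - 107·12) - (-15)·((-1)·(-79) - 107·(-3)) + 30·((-1)·12 - (-13)·(-3)) = 2·(-257) - (-15)·400 + 30·(-51) = 3956
Since det(C) ≠ 0, rank(C) = 3 and the system is completely controllable.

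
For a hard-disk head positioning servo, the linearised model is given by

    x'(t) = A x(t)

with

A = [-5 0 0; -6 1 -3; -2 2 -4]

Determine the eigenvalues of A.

det(sI - A) = s^3 - (tr A)s^2 + (M11 + M22 + M33)s - det A, where Mii is the 2×2 principal minor of A obtained by deleting row i and column i.
tr A = (-5) + 1 + (-4) = -8; M11 = 1·(-4) - (-3)·2 = -4 - (-6) = 2; M22 = (-5)·(-4) - 0·(-2) = 20 - 0 = 20; M33 = (-5)·1 - 0·(-6) = -5 - 0 = -5; sum of minors = 17.
det A = (-5)·(1·(-4) - (-3)·2) - 0·((-6)·(-4) - (-3)·(-2)) + 0·((-6)·2 - 1·(-2)) = (-5)·2 - 0·18 + 0·(-10) = -10.
So p(s) = det(sI - A) = s^3 + 8s^2 + 17s + 10.
Rational-root test: any integer root divides 10. Testing small divisors, s = -1 works: p(-1) = -1 + 8 + (-17) + 10 = 0, so (s + 1) is a factor.
Dividing, p(s) = (s + 1)(s^2 + 7s + 10).
Factor s^2 + 7s + 10: two numbers with sum -7 and product 10 are -2 and -5, so s^2 + 7s + 10 = (s + 2)(s + 5).
Hence p(s) = (s + 1) (s + 2) (s + 5), with roots -5, -2, -1.
All eigenvalues have negative real part, so the system is asymptotically stable.

-5, -2, -1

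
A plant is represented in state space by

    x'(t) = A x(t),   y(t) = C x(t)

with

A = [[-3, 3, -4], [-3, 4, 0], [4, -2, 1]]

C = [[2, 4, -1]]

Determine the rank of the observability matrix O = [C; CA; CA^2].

CA = [[-22, 24, -9]]
CA^2 = [[-42, 48, 79]]
Observability matrix O = [C; CA; CA^2] = [[2, 4, -1], [-22, 24, -9], [-42, 48, 79]]
det(O) = 2·(24·79 - (-9)·48) - 4·((-22)·79 - (-9)·(-42)) + (-1)·((-22)·48 - 24·(-42)) = 2·2328 - 4·(-2116) + (-1)·(-48) = 13168 ≠ 0, so rank(O) = 3.
rank(O) = 3 = n, so the pair (A, C) is completely observable.

3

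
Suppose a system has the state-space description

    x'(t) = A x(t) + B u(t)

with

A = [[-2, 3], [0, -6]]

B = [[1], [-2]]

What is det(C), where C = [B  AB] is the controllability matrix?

-4

AB = [[-8], [12]]
Controllability matrix C = [B  AB] = [[1, -8], [-2, 12]]
det(C) = 1·12 - (-8)·(-2) = 12 - 16 = -4
Since det(C) ≠ 0, rank(C) = 2 and the system is completely controllable.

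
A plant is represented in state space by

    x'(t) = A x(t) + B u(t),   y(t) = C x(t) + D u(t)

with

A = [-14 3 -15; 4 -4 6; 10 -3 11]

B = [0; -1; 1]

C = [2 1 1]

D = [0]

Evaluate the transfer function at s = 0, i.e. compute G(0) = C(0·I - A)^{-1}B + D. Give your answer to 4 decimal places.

-3.0000

G(0) = C(-A)^{-1}B + D = -C A^{-1} B + D.
det A = -8, so A^{-1} = (1/-8)·adj(A) = [[13/4, -3/2, 21/4], [-2, 1/2, -3], [-7/2, 3/2, -11/2]]
A^{-1} B = [27/4, -7/2, -7]^T
C A^{-1} B = 3
G(0) = D - C A^{-1} B = 0 - (3) = -3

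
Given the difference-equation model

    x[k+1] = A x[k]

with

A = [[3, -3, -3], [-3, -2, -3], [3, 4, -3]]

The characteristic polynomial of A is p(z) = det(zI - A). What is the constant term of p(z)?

-126

Expand det(zI - A) for the 3×3 matrix.
p(z) = z^3 + 2z^2 + 3z - 126.
(Check: constant term = det(-A) = (-1)^3 det A = -126; coefficient of z^2 = -tr A = 2.)
The constant term is -126.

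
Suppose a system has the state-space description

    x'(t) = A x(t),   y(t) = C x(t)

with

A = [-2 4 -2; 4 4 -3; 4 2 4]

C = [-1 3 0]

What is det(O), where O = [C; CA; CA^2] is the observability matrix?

3986

CA = [[14, 8, -7]]
CA^2 = [[-24, 74, -80]]
Observability matrix O = [C; CA; CA^2] = [[-1, 3, 0], [14, 8, -7], [-24, 74, -80]]
Expanding along the first row, det(O) = (-1)·(8·(-80) - (-7)·74) - 3·(14·(-80) - (-7)·(-24)) + 0·(14·74 - 8·(-24)) = (-1)·(-122) - 3·(-1288) + 0·1228 = 3986
Since det(O) ≠ 0, rank(O) = 3 and the system is completely observable.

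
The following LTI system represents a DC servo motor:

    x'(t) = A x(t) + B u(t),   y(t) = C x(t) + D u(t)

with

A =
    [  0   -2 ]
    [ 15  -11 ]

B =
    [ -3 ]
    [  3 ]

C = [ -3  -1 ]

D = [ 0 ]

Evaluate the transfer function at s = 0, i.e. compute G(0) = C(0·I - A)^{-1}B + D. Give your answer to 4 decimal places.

G(0) = C(-A)^{-1}B + D = -C A^{-1} B + D.
det A = 30, so A^{-1} = (1/30)·adj(A) = [[-11/30, 1/15], [-1/2, 0]]
A^{-1} B = [13/10, 3/2]^T
C A^{-1} B = -27/5
G(0) = D - C A^{-1} B = 0 - (-27/5) = 27/5 ≈ 5.4000

5.4000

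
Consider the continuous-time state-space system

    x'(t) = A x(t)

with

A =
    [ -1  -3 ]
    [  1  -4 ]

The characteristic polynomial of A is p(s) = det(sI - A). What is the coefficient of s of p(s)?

For a 2×2 matrix, det(sI - A) = s^2 - (tr A)s + det A.
tr A = -5, det A = 7.
So p(s) = s^2 + 5s + 7.
The coefficient of s is 5.

5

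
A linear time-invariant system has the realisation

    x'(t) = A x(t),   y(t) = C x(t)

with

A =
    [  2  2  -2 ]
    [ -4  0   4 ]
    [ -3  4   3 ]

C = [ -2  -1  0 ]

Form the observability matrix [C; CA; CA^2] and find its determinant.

CA = [[0, -4, 0]]
CA^2 = [[16, 0, -16]]
Observability matrix O = [C; CA; CA^2] = [[-2, -1, 0], [0, -4, 0], [16, 0, -16]]
Expanding along the first row, det(O) = (-2)·((-4)·(-16) - 0·0) - (-1)·(0·(-16) - 0·16) + 0·(0·0 - (-4)·16) = (-2)·64 - (-1)·0 + 0·64 = -128
Since det(O) ≠ 0, rank(O) = 3 and the system is completely observable.

-128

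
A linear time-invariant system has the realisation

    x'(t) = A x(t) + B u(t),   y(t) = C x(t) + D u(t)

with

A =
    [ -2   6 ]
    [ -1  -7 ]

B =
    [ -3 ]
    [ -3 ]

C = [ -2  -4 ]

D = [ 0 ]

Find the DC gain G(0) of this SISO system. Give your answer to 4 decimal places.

4.5000

G(0) = C(-A)^{-1}B + D = -C A^{-1} B + D.
det A = 20, so A^{-1} = (1/20)·adj(A) = [[-7/20, -3/10], [1/20, -1/10]]
A^{-1} B = [39/20, 3/20]^T
C A^{-1} B = -9/2
G(0) = D - C A^{-1} B = 0 - (-9/2) = 9/2 ≈ 4.5000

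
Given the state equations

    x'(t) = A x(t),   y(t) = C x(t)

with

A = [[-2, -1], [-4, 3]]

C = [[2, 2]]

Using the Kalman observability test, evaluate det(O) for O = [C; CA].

32

CA = [[-12, 4]]
Observability matrix O = [C; CA] = [[2, 2], [-12, 4]]
det(O) = 2·4 - 2·(-12) = 8 - (-24) = 32
Since det(O) ≠ 0, rank(O) = 2 and the system is completely observable.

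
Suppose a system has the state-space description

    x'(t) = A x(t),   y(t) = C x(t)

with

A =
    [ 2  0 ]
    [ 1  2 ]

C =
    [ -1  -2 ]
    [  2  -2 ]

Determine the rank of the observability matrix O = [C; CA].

CA = [[-4, -4], [2, -4]]
Observability matrix O = [C; CA] = [[-1, -2], [2, -2], [-4, -4], [2, -4]]
Take the 2×2 submatrix of O formed by rows 1, 2: [[-1, -2], [2, -2]]. Its determinant is (-1)·(-2) - (-2)·2 = 2 - (-4) = 6 ≠ 0.
So rank(O) ≥ 2; since O has 2 columns, rank(O) = 2.
rank(O) = 2 = n, so the pair (A, C) is completely observable.

2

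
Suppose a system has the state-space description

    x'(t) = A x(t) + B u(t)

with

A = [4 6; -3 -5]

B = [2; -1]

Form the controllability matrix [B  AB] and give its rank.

AB = [[2], [-1]]
Controllability matrix C = [B  AB] = [[2, 2], [-1, -1]]
Every column of C is a scalar multiple of column 1 = [2, -1] (multipliers 1, 1), so the columns span a one-dimensional space.
C ≠ 0, hence rank(C) = 1.
rank(C) = 1 < n = 2, so the pair (A, B) is not completely controllable.

1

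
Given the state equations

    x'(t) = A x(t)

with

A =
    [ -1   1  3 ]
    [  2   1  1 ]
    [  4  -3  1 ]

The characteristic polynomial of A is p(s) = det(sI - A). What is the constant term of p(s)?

32

Expand det(sI - A) for the 3×3 matrix.
p(s) = s^3 - s^2 - 12s + 32.
(Check: constant term = det(-A) = (-1)^3 det A = 32; coefficient of s^2 = -tr A = -1.)
The constant term is 32.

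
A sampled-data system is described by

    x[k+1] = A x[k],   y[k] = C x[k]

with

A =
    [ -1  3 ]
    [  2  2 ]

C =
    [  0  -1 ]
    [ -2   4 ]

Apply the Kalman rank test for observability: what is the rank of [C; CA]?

2

CA = [[-2, -2], [10, 2]]
Observability matrix O = [C; CA] = [[0, -1], [-2, 4], [-2, -2], [10, 2]]
Take the 2×2 submatrix of O formed by rows 1, 2: [[0, -1], [-2, 4]]. Its determinant is 0·4 - (-1)·(-2) = 0 - 2 = -2 ≠ 0.
So rank(O) ≥ 2; since O has 2 columns, rank(O) = 2.
rank(O) = 2 = n, so the pair (A, C) is completely observable.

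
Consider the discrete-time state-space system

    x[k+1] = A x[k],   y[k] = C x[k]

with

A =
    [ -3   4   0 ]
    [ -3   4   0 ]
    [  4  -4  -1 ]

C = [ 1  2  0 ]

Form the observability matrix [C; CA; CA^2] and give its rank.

CA = [[-9, 12, 0]]
CA^2 = [[-9, 12, 0]]
Observability matrix O = [C; CA; CA^2] = [[1, 2, 0], [-9, 12, 0], [-9, 12, 0]]
Column 3 of O is identically zero, so rank(O) ≤ 2.
The 2×2 minor from rows 1, 2, columns 1, 2 is 1·12 - 2·(-9) = 12 - (-18) = 30 ≠ 0, so rank(O) = 2.
rank(O) = 2 < n = 3, so the pair (A, C) is not completely observable.

2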